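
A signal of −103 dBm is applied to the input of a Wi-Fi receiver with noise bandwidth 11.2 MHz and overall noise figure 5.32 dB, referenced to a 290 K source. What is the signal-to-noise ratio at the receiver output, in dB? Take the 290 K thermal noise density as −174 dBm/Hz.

Noise floor: N = −174 + 10 log₁₀(B) + NF
10 log₁₀(1.12×10⁷) = 70.49 dB
N = −174 + 70.49 + 5.32 = −98.19 dBm
SNR = P_sig − N = −103 − (−98.19) = −4.81 dB → −4.8 dB

−4.8 dB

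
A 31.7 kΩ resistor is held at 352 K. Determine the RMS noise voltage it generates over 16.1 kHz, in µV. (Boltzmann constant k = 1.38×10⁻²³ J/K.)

V_n = √(4kTRB)
4kTRB = 4 × 1.38×10⁻²³ × 352 × 3.17×10⁴ × 1.61×10⁴ = 9.92×10⁻¹² V²
V_n = √(9.92×10⁻¹²) = 3.15×10⁻⁶ V = 3.15 µV

3.15 µV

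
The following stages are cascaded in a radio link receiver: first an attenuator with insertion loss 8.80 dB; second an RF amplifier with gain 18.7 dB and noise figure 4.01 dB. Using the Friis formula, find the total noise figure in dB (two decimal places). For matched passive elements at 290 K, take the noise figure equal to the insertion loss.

12.81 dB

Convert to linear (a loss of L dB is a gain of −L dB): F_i = 10^(NF_i/10), G_i = 10^(G_i,dB/10)
  Stage 1: F_1 = 10^(8.80/10) = 7.586, G_1 = 10^(−8.80/10) = 0.1318
  Stage 2: F_2 = 10^(4.01/10) = 2.518, G_2 = 10^(18.7/10) = 74.13
Friis cascade:
  F = 7.586 + (2.518 − 1)/0.1318 = 19.10
NF = 10 log₁₀(19.10) = 12.81 dB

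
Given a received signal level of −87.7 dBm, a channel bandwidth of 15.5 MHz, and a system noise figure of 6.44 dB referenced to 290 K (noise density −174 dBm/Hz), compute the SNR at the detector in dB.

Noise floor: N = −174 + 10 log₁₀(B) + NF
10 log₁₀(1.55×10⁷) = 71.9 dB
N = −174 + 71.9 + 6.44 = −95.66 dBm
SNR = P_sig − N = −87.7 − (−95.66) = 7.96 dB → 8.0 dB

8.0 dB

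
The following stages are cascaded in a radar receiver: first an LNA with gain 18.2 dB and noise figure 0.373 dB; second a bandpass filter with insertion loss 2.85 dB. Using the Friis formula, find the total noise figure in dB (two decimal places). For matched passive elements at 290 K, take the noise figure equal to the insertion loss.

0.43 dB

Convert to linear (a loss of L dB is a gain of −L dB): F_i = 10^(NF_i/10), G_i = 10^(G_i,dB/10)
  Stage 1: F_1 = 10^(0.373/10) = 1.090, G_1 = 10^(18.2/10) = 66.07
  Stage 2: F_2 = 10^(2.85/10) = 1.928, G_2 = 10^(−2.85/10) = 0.5188
Friis cascade:
  F = 1.090 + (1.928 − 1)/66.07 = 1.104
NF = 10 log₁₀(1.104) = 0.43 dB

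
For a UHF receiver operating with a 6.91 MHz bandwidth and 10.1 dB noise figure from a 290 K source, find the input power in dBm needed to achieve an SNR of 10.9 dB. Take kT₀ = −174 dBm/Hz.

Sensitivity = −174 + 10 log₁₀(B) + NF + SNR_min
= −174 + 68.39 + 10.1 + 10.9
= −84.61 dBm → −84.6 dBm

−84.6 dBm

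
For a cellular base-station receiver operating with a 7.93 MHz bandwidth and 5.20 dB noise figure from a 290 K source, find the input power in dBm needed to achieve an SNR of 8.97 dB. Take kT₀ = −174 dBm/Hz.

Sensitivity = −174 + 10 log₁₀(B) + NF + SNR_min
= −174 + 68.99 + 5.20 + 8.97
= −90.84 dBm → −90.8 dBm

−90.8 dBm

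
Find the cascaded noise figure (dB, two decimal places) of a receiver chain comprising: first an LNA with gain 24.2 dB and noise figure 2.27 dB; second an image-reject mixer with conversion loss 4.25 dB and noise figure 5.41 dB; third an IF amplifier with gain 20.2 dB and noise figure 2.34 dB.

2.31 dB

Convert to linear (a loss of L dB is a gain of −L dB): F_i = 10^(NF_i/10), G_i = 10^(G_i,dB/10)
  Stage 1: F_1 = 10^(2.27/10) = 1.687, G_1 = 10^(24.2/10) = 263.0
  Stage 2: F_2 = 10^(5.41/10) = 3.475, G_2 = 10^(−4.25/10) = 0.3758
  Stage 3: F_3 = 10^(2.34/10) = 1.714, G_3 = 10^(20.2/10) = 104.7
Friis cascade:
  F = 1.687 + (3.475 − 1)/263.0 + (1.714 − 1)/98.86 = 1.703
NF = 10 log₁₀(1.703) = 2.31 dB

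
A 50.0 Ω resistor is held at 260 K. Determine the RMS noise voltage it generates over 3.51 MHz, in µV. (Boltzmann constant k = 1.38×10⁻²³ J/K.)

1.59 µV

V_n = √(4kTRB)
4kTRB = 4 × 1.38×10⁻²³ × 260 × 5.00×10¹ × 3.51×10⁶ = 2.52×10⁻¹² V²
V_n = √(2.52×10⁻¹²) = 1.59×10⁻⁶ V = 1.59 µV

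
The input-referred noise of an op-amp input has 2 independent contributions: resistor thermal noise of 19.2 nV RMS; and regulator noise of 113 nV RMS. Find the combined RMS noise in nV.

Uncorrelated sources add in power (mean-square): V_tot = √(ΣV_i²)
V_tot = √[(1.92×10⁻⁸)² + (1.13×10⁻⁷)²] = 1.15×10⁻⁷ V = 115 nV

115 nV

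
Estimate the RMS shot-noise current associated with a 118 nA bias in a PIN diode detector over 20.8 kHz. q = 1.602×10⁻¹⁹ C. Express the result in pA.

I_n = √(2qI·B)
2qI·B = 2 × 1.602×10⁻¹⁹ × 1.18×10⁻⁷ × 2.08×10⁴ = 7.86×10⁻²² A²
I_n = √(7.86×10⁻²²) = 2.80×10⁻¹¹ A = 28.0 pA

28.0 pA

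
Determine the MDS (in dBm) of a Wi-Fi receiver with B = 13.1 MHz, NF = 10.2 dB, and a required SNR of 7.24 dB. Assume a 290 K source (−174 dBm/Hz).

−85.4 dBm

Sensitivity = −174 + 10 log₁₀(B) + NF + SNR_min
= −174 + 71.17 + 10.2 + 7.24
= −85.39 dBm → −85.4 dBm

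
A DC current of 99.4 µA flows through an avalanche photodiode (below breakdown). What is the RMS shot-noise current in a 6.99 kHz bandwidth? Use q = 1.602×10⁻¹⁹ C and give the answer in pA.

472 pA

I_n = √(2qI·B)
2qI·B = 2 × 1.602×10⁻¹⁹ × 9.94×10⁻⁵ × 6.99×10³ = 2.23×10⁻¹⁹ A²
I_n = √(2.23×10⁻¹⁹) = 4.72×10⁻¹⁰ A = 472 pA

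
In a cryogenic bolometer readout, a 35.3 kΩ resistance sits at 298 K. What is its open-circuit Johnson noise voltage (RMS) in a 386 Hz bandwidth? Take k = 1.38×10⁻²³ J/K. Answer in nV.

V_n = √(4kTRB)
4kTRB = 4 × 1.38×10⁻²³ × 298 × 3.53×10⁴ × 3.86×10² = 2.24×10⁻¹³ V²
V_n = √(2.24×10⁻¹³) = 4.73×10⁻⁷ V = 473 nV

473 nV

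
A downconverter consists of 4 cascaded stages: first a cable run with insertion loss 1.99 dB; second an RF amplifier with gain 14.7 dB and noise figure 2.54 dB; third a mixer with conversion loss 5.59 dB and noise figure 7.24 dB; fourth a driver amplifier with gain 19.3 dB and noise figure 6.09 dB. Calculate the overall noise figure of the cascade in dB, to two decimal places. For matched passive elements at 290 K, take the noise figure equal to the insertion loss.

Convert to linear (a loss of L dB is a gain of −L dB): F_i = 10^(NF_i/10), G_i = 10^(G_i,dB/10)
  Stage 1: F_1 = 10^(1.99/10) = 1.581, G_1 = 10^(−1.99/10) = 0.6324
  Stage 2: F_2 = 10^(2.54/10) = 1.795, G_2 = 10^(14.7/10) = 29.51
  Stage 3: F_3 = 10^(7.24/10) = 5.297, G_3 = 10^(−5.59/10) = 0.2761
  Stage 4: F_4 = 10^(6.09/10) = 4.064, G_4 = 10^(19.3/10) = 85.11
Friis cascade:
  F = 1.581 + (1.795 − 1)/0.6324 + (5.297 − 1)/18.66 + (4.064 − 1)/5.152 = 3.663
NF = 10 log₁₀(3.663) = 5.64 dB

5.64 dB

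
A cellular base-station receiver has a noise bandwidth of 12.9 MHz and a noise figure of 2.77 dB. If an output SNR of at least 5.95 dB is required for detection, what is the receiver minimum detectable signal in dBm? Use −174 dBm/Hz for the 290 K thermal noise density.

Sensitivity = −174 + 10 log₁₀(B) + NF + SNR_min
= −174 + 71.11 + 2.77 + 5.95
= −94.17 dBm → −94.2 dBm

−94.2 dBm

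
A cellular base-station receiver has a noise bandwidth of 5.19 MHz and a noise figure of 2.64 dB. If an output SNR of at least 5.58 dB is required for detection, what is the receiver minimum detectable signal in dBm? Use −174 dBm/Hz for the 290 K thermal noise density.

Sensitivity = −174 + 10 log₁₀(B) + NF + SNR_min
= −174 + 67.15 + 2.64 + 5.58
= −98.63 dBm → −98.6 dBm

−98.6 dBm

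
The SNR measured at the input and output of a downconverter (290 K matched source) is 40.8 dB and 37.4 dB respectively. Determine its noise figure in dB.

3.4 dB

NF (dB) = SNR_in(dB) − SNR_out(dB) when the source is at T₀
NF = 40.8 − 37.4 = 3.4 dB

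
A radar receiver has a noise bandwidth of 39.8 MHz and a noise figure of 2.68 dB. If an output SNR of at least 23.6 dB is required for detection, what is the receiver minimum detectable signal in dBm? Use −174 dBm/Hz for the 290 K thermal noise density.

Sensitivity = −174 + 10 log₁₀(B) + NF + SNR_min
= −174 + 76 + 2.68 + 23.6
= −71.72 dBm → −71.7 dBm

−71.7 dBm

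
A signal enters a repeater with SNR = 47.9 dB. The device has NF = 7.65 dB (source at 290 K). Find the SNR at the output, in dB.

40.25 dB

By definition F = SNR_in/SNR_out, so in dB: SNR_out = SNR_in − NF
SNR_out = 47.9 − 7.65 = 40.25 dB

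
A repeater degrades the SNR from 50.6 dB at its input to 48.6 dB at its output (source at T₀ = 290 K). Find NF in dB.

2.0 dB

NF (dB) = SNR_in(dB) − SNR_out(dB) when the source is at T₀
NF = 50.6 − 48.6 = 2.0 dB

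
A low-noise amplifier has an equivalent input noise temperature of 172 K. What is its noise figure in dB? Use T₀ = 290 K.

2.02 dB

F = 1 + T_e/T₀ = 1 + 172/290 = 1.5931
NF = 10 log₁₀(1.5931) = 2.02 dB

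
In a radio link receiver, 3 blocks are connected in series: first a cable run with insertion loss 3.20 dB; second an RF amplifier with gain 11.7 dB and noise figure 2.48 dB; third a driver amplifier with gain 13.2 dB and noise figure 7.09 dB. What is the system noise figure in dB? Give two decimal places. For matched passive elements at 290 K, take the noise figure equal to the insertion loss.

Convert to linear (a loss of L dB is a gain of −L dB): F_i = 10^(NF_i/10), G_i = 10^(G_i,dB/10)
  Stage 1: F_1 = 10^(3.20/10) = 2.089, G_1 = 10^(−3.20/10) = 0.4786
  Stage 2: F_2 = 10^(2.48/10) = 1.770, G_2 = 10^(11.7/10) = 14.79
  Stage 3: F_3 = 10^(7.09/10) = 5.117, G_3 = 10^(13.2/10) = 20.89
Friis cascade:
  F = 2.089 + (1.770 − 1)/0.4786 + (5.117 − 1)/7.079 = 4.280
NF = 10 log₁₀(4.280) = 6.31 dB

6.31 dB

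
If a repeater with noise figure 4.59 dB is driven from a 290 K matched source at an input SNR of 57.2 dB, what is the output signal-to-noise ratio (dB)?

52.61 dB

By definition F = SNR_in/SNR_out, so in dB: SNR_out = SNR_in − NF
SNR_out = 57.2 − 4.59 = 52.61 dB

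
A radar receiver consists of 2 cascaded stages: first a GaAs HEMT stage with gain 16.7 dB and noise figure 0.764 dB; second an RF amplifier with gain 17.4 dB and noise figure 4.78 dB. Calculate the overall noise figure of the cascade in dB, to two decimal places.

Convert to linear (a loss of L dB is a gain of −L dB): F_i = 10^(NF_i/10), G_i = 10^(G_i,dB/10)
  Stage 1: F_1 = 10^(0.764/10) = 1.192, G_1 = 10^(16.7/10) = 46.77
  Stage 2: F_2 = 10^(4.78/10) = 3.006, G_2 = 10^(17.4/10) = 54.95
Friis cascade:
  F = 1.192 + (3.006 − 1)/46.77 = 1.235
NF = 10 log₁₀(1.235) = 0.92 dB

0.92 dB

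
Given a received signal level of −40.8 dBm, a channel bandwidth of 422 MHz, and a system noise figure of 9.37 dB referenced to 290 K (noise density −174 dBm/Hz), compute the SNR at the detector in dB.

Noise floor: N = −174 + 10 log₁₀(B) + NF
10 log₁₀(4.22×10⁸) = 86.25 dB
N = −174 + 86.25 + 9.37 = −78.38 dBm
SNR = P_sig − N = −40.8 − (−78.38) = 37.58 dB → 37.6 dB

37.6 dB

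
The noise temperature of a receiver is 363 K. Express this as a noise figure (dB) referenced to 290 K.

F = 1 + T_e/T₀ = 1 + 363/290 = 2.25172
NF = 10 log₁₀(2.25172) = 3.53 dB

3.53 dB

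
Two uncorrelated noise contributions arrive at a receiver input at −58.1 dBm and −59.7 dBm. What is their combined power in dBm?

−55.8 dBm

Convert to linear, add, convert back:
P₁ = 1.55×10⁻⁹ W, P₂ = 1.07×10⁻⁹ W
P_tot = 2.62×10⁻⁹ W → 10 log₁₀(P_tot / 10⁻³) = −55.8 dBm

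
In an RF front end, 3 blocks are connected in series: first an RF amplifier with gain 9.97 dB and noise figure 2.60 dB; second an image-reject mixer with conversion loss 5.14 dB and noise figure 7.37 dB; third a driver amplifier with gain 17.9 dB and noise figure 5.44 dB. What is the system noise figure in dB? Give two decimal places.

Convert to linear (a loss of L dB is a gain of −L dB): F_i = 10^(NF_i/10), G_i = 10^(G_i,dB/10)
  Stage 1: F_1 = 10^(2.60/10) = 1.820, G_1 = 10^(9.97/10) = 9.931
  Stage 2: F_2 = 10^(7.37/10) = 5.458, G_2 = 10^(−5.14/10) = 0.3062
  Stage 3: F_3 = 10^(5.44/10) = 3.499, G_3 = 10^(17.9/10) = 61.66
Friis cascade:
  F = 1.820 + (5.458 − 1)/9.931 + (3.499 − 1)/3.041 = 3.090
NF = 10 log₁₀(3.090) = 4.90 dB

4.90 dB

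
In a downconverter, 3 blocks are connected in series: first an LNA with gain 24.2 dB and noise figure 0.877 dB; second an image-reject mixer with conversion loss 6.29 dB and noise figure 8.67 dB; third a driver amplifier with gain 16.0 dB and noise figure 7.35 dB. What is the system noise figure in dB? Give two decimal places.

1.20 dB

Convert to linear (a loss of L dB is a gain of −L dB): F_i = 10^(NF_i/10), G_i = 10^(G_i,dB/10)
  Stage 1: F_1 = 10^(0.877/10) = 1.224, G_1 = 10^(24.2/10) = 263.0
  Stage 2: F_2 = 10^(8.67/10) = 7.362, G_2 = 10^(−6.29/10) = 0.2350
  Stage 3: F_3 = 10^(7.35/10) = 5.433, G_3 = 10^(16.0/10) = 39.81
Friis cascade:
  F = 1.224 + (7.362 − 1)/263.0 + (5.433 − 1)/61.80 = 1.320
NF = 10 log₁₀(1.320) = 1.20 dB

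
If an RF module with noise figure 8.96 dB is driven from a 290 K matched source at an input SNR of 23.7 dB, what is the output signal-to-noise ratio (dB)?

14.74 dB

By definition F = SNR_in/SNR_out, so in dB: SNR_out = SNR_in − NF
SNR_out = 23.7 − 8.96 = 14.74 dB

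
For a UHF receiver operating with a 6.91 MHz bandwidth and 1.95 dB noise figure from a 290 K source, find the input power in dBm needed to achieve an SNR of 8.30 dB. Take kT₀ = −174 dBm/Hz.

−95.4 dBm

Sensitivity = −174 + 10 log₁₀(B) + NF + SNR_min
= −174 + 68.39 + 1.95 + 8.30
= −95.36 dBm → −95.4 dBm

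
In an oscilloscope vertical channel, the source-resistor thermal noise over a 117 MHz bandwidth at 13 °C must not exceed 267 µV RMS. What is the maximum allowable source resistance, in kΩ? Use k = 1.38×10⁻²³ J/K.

T = 13 °C + 273.15 = 286.15 K
Johnson–Nyquist: V_n = √(4kTRB) ⇒ R = V_n² / (4kTB)
4kTB = 4 × 1.38×10⁻²³ × 286.15 × 1.17×10⁸ = 1.85×10⁻¹²
R = (2.67×10⁻⁴)² / 1.85×10⁻¹² = 3.86×10⁴ Ω = 38.6 kΩ

38.6 kΩ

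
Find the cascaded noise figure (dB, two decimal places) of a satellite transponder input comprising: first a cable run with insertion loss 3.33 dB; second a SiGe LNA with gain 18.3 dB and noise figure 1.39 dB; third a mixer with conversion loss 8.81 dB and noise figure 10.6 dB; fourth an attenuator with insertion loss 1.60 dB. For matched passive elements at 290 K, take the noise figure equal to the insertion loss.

5.32 dB

Convert to linear (a loss of L dB is a gain of −L dB): F_i = 10^(NF_i/10), G_i = 10^(G_i,dB/10)
  Stage 1: F_1 = 10^(3.33/10) = 2.153, G_1 = 10^(−3.33/10) = 0.4645
  Stage 2: F_2 = 10^(1.39/10) = 1.377, G_2 = 10^(18.3/10) = 67.61
  Stage 3: F_3 = 10^(10.6/10) = 11.48, G_3 = 10^(−8.81/10) = 0.1315
  Stage 4: F_4 = 10^(1.60/10) = 1.445, G_4 = 10^(−1.60/10) = 0.6918
Friis cascade:
  F = 2.153 + (1.377 − 1)/0.4645 + (11.48 − 1)/31.41 + (1.445 − 1)/4.130 = 3.406
NF = 10 log₁₀(3.406) = 5.32 dB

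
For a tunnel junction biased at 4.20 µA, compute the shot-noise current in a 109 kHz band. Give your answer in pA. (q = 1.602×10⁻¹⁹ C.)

383 pA

I_n = √(2qI·B)
2qI·B = 2 × 1.602×10⁻¹⁹ × 4.20×10⁻⁶ × 1.09×10⁵ = 1.47×10⁻¹⁹ A²
I_n = √(1.47×10⁻¹⁹) = 3.83×10⁻¹⁰ A = 383 pA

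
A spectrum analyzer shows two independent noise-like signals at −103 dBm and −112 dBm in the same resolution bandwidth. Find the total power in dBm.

Convert to linear, add, convert back:
P₁ = 5.01×10⁻¹⁴ W, P₂ = 6.31×10⁻¹⁵ W
P_tot = 5.64×10⁻¹⁴ W → 10 log₁₀(P_tot / 10⁻³) = −102.5 dBm

−102.5 dBm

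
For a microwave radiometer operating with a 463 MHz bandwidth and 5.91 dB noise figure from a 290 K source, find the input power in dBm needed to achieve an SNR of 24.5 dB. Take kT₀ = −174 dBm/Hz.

−56.9 dBm

Sensitivity = −174 + 10 log₁₀(B) + NF + SNR_min
= −174 + 86.66 + 5.91 + 24.5
= −56.93 dBm → −56.9 dBm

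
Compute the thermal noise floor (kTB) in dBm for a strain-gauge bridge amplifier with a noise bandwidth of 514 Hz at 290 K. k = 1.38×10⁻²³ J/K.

−146.9 dBm

P_n = kTB = 1.38×10⁻²³ × 290 × 5.14×10² = 2.06×10⁻¹⁸ W
In dBm: 10 log₁₀(2.06×10⁻¹⁸ / 10⁻³) = −146.9 dBm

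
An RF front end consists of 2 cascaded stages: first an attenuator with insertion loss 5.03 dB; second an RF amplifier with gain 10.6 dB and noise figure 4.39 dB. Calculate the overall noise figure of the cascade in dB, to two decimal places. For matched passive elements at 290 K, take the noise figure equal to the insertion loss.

Convert to linear (a loss of L dB is a gain of −L dB): F_i = 10^(NF_i/10), G_i = 10^(G_i,dB/10)
  Stage 1: F_1 = 10^(5.03/10) = 3.184, G_1 = 10^(−5.03/10) = 0.3141
  Stage 2: F_2 = 10^(4.39/10) = 2.748, G_2 = 10^(10.6/10) = 11.48
Friis cascade:
  F = 3.184 + (2.748 − 1)/0.3141 = 8.750
NF = 10 log₁₀(8.750) = 9.42 dB

9.42 dB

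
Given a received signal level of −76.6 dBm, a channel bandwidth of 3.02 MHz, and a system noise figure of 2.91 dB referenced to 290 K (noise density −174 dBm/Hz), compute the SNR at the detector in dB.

29.7 dB

Noise floor: N = −174 + 10 log₁₀(B) + NF
10 log₁₀(3.02×10⁶) = 64.8 dB
N = −174 + 64.8 + 2.91 = −106.29 dBm
SNR = P_sig − N = −76.6 − (−106.29) = 29.69 dB → 29.7 dB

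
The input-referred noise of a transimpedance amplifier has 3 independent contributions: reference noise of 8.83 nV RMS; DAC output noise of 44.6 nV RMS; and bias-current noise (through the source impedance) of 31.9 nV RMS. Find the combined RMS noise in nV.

55.5 nV

Uncorrelated sources add in power (mean-square): V_tot = √(ΣV_i²)
V_tot = √[(8.83×10⁻⁹)² + (4.46×10⁻⁸)² + (3.19×10⁻⁸)²] = 5.55×10⁻⁸ V = 55.5 nV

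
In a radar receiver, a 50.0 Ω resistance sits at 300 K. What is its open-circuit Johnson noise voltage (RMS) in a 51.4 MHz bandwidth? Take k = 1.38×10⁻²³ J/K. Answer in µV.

6.52 µV

V_n = √(4kTRB)
4kTRB = 4 × 1.38×10⁻²³ × 300 × 5.00×10¹ × 5.14×10⁷ = 4.26×10⁻¹¹ V²
V_n = √(4.26×10⁻¹¹) = 6.52×10⁻⁶ V = 6.52 µV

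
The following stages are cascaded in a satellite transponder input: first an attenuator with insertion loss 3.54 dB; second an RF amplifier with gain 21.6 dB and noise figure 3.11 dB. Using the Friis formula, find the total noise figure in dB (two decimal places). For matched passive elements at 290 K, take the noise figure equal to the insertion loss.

6.65 dB

Convert to linear (a loss of L dB is a gain of −L dB): F_i = 10^(NF_i/10), G_i = 10^(G_i,dB/10)
  Stage 1: F_1 = 10^(3.54/10) = 2.259, G_1 = 10^(−3.54/10) = 0.4426
  Stage 2: F_2 = 10^(3.11/10) = 2.046, G_2 = 10^(21.6/10) = 144.5
Friis cascade:
  F = 2.259 + (2.046 − 1)/0.4426 = 4.624
NF = 10 log₁₀(4.624) = 6.65 dB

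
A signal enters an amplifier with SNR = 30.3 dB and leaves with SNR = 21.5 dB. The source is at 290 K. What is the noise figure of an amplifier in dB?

NF (dB) = SNR_in(dB) − SNR_out(dB) when the source is at T₀
NF = 30.3 − 21.5 = 8.8 dB

8.8 dB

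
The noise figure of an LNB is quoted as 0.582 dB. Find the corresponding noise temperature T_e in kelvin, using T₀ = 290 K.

F = 10^(0.582/10) = 1.1434
T_e = (F − 1)·T₀ = (1.1434 − 1) × 290 = 41.6 K

41.6 K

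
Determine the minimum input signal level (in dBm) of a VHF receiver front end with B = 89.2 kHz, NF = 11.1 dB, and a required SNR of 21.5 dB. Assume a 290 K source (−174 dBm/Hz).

−91.9 dBm

Sensitivity = −174 + 10 log₁₀(B) + NF + SNR_min
= −174 + 49.5 + 11.1 + 21.5
= −91.9 dBm → −91.9 dBm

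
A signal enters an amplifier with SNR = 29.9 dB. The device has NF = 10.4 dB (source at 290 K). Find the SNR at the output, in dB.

19.5 dB

By definition F = SNR_in/SNR_out, so in dB: SNR_out = SNR_in − NF
SNR_out = 29.9 − 10.4 = 19.5 dB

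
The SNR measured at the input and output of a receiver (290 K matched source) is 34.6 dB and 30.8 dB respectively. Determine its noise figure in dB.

NF (dB) = SNR_in(dB) − SNR_out(dB) when the source is at T₀
NF = 34.6 − 30.8 = 3.8 dB

3.8 dB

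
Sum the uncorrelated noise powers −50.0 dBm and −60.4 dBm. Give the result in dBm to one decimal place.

−49.6 dBm

Convert to linear, add, convert back:
P₁ = 1.00×10⁻⁸ W, P₂ = 9.12×10⁻¹⁰ W
P_tot = 1.09×10⁻⁸ W → 10 log₁₀(P_tot / 10⁻³) = −49.6 dBm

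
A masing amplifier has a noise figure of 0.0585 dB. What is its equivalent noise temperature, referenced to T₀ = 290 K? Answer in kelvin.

3.93 K

F = 10^(0.0585/10) = 1.01356
T_e = (F − 1)·T₀ = (1.01356 − 1) × 290 = 3.93 K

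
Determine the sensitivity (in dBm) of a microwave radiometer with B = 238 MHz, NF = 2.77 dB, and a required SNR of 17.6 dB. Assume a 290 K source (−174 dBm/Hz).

−69.9 dBm

Sensitivity = −174 + 10 log₁₀(B) + NF + SNR_min
= −174 + 83.77 + 2.77 + 17.6
= −69.86 dBm → −69.9 dBm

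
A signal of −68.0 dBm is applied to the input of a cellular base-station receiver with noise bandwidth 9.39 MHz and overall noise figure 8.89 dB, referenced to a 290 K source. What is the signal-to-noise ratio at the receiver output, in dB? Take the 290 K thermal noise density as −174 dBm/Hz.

Noise floor: N = −174 + 10 log₁₀(B) + NF
10 log₁₀(9.39×10⁶) = 69.73 dB
N = −174 + 69.73 + 8.89 = −95.38 dBm
SNR = P_sig − N = −68.0 − (−95.38) = 27.38 dB → 27.4 dB

27.4 dB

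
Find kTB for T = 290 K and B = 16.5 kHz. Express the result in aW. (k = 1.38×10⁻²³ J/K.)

66.0 aW

P_n = kTB = 1.38×10⁻²³ × 290 × 1.65×10⁴ = 6.60×10⁻¹⁷ W = 66.0 aW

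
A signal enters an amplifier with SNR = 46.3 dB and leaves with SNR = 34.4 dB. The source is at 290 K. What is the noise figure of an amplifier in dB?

NF (dB) = SNR_in(dB) − SNR_out(dB) when the source is at T₀
NF = 46.3 − 34.4 = 11.9 dB

11.9 dB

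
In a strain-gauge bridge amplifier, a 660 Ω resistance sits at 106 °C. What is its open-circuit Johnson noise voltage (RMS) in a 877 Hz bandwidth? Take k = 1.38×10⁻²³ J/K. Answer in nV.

110 nV

T = 106 °C + 273.15 = 379.15 K
V_n = √(4kTRB)
4kTRB = 4 × 1.38×10⁻²³ × 379.15 × 6.60×10² × 8.77×10² = 1.21×10⁻¹⁴ V²
V_n = √(1.21×10⁻¹⁴) = 1.10×10⁻⁷ V = 110 nV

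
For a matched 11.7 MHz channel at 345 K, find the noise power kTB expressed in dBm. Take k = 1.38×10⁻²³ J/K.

P_n = kTB = 1.38×10⁻²³ × 345 × 1.17×10⁷ = 5.57×10⁻¹⁴ W
In dBm: 10 log₁₀(5.57×10⁻¹⁴ / 10⁻³) = −102.5 dBm

−102.5 dBm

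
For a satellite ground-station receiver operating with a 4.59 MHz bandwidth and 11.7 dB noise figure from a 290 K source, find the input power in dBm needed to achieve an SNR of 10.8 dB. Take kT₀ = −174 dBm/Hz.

−84.9 dBm

Sensitivity = −174 + 10 log₁₀(B) + NF + SNR_min
= −174 + 66.62 + 11.7 + 10.8
= −84.88 dBm → −84.9 dBm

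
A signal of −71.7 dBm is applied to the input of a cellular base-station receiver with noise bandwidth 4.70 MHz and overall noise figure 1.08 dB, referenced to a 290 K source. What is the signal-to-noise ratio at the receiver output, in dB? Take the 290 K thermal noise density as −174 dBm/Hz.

34.5 dB

Noise floor: N = −174 + 10 log₁₀(B) + NF
10 log₁₀(4.70×10⁶) = 66.72 dB
N = −174 + 66.72 + 1.08 = −106.20 dBm
SNR = P_sig − N = −71.7 − (−106.20) = 34.50 dB → 34.5 dB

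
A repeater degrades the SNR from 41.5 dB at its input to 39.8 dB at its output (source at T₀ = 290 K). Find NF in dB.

1.7 dB

NF (dB) = SNR_in(dB) − SNR_out(dB) when the source is at T₀
NF = 41.5 − 39.8 = 1.7 dB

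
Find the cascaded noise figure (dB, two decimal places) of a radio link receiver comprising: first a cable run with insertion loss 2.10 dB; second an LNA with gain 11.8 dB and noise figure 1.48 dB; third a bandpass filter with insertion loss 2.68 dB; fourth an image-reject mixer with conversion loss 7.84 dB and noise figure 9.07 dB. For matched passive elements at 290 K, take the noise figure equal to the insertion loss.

5.77 dB

Convert to linear (a loss of L dB is a gain of −L dB): F_i = 10^(NF_i/10), G_i = 10^(G_i,dB/10)
  Stage 1: F_1 = 10^(2.10/10) = 1.622, G_1 = 10^(−2.10/10) = 0.6166
  Stage 2: F_2 = 10^(1.48/10) = 1.406, G_2 = 10^(11.8/10) = 15.14
  Stage 3: F_3 = 10^(2.68/10) = 1.854, G_3 = 10^(−2.68/10) = 0.5395
  Stage 4: F_4 = 10^(9.07/10) = 8.072, G_4 = 10^(−7.84/10) = 0.1644
Friis cascade:
  F = 1.622 + (1.406 − 1)/0.6166 + (1.854 − 1)/9.333 + (8.072 − 1)/5.035 = 3.776
NF = 10 log₁₀(3.776) = 5.77 dB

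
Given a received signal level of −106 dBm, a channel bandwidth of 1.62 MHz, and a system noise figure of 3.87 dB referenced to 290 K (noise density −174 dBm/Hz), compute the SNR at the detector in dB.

2.0 dB

Noise floor: N = −174 + 10 log₁₀(B) + NF
10 log₁₀(1.62×10⁶) = 62.1 dB
N = −174 + 62.1 + 3.87 = −108.03 dBm
SNR = P_sig − N = −106 − (−108.03) = 2.03 dB → 2.0 dB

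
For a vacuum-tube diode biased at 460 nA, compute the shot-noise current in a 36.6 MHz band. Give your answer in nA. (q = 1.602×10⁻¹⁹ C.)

I_n = √(2qI·B)
2qI·B = 2 × 1.602×10⁻¹⁹ × 4.60×10⁻⁷ × 3.66×10⁷ = 5.39×10⁻¹⁸ A²
I_n = √(5.39×10⁻¹⁸) = 2.32×10⁻⁹ A = 2.32 nA

2.32 nA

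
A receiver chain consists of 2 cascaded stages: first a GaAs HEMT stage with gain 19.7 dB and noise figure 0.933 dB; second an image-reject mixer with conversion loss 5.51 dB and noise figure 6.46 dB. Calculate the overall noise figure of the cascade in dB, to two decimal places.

1.06 dB

Convert to linear (a loss of L dB is a gain of −L dB): F_i = 10^(NF_i/10), G_i = 10^(G_i,dB/10)
  Stage 1: F_1 = 10^(0.933/10) = 1.240, G_1 = 10^(19.7/10) = 93.33
  Stage 2: F_2 = 10^(6.46/10) = 4.426, G_2 = 10^(−5.51/10) = 0.2812
Friis cascade:
  F = 1.240 + (4.426 − 1)/93.33 = 1.276
NF = 10 log₁₀(1.276) = 1.06 dB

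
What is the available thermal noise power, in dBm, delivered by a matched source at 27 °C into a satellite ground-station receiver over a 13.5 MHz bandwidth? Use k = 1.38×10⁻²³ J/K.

−102.5 dBm

T = 27 °C + 273.15 = 300.15 K
P_n = kTB = 1.38×10⁻²³ × 300.15 × 1.35×10⁷ = 5.59×10⁻¹⁴ W
In dBm: 10 log₁₀(5.59×10⁻¹⁴ / 10⁻³) = −102.5 dBm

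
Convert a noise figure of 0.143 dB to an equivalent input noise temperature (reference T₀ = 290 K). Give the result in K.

9.71 K

F = 10^(0.143/10) = 1.03348
T_e = (F − 1)·T₀ = (1.03348 − 1) × 290 = 9.71 K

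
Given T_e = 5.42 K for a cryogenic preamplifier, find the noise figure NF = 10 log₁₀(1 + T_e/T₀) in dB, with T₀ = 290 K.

F = 1 + T_e/T₀ = 1 + 5.42/290 = 1.01869
NF = 10 log₁₀(1.01869) = 0.080 dB

0.080 dB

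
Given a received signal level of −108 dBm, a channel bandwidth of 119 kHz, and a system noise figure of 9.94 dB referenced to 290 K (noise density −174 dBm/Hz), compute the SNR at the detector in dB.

5.3 dB

Noise floor: N = −174 + 10 log₁₀(B) + NF
10 log₁₀(1.19×10⁵) = 50.76 dB
N = −174 + 50.76 + 9.94 = −113.30 dBm
SNR = P_sig − N = −108 − (−113.30) = 5.30 dB → 5.3 dB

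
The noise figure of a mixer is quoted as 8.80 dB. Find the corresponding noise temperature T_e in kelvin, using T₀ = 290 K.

1910 K

F = 10^(8.80/10) = 7.58578
T_e = (F − 1)·T₀ = (7.58578 − 1) × 290 = 1910 K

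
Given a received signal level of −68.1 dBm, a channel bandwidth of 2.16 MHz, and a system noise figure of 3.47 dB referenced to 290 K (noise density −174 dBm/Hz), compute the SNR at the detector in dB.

39.1 dB

Noise floor: N = −174 + 10 log₁₀(B) + NF
10 log₁₀(2.16×10⁶) = 63.34 dB
N = −174 + 63.34 + 3.47 = −107.19 dBm
SNR = P_sig − N = −68.1 − (−107.19) = 39.09 dB → 39.1 dB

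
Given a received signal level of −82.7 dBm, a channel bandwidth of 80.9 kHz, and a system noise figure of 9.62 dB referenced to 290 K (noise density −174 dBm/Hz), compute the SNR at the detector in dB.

32.6 dB

Noise floor: N = −174 + 10 log₁₀(B) + NF
10 log₁₀(8.09×10⁴) = 49.08 dB
N = −174 + 49.08 + 9.62 = −115.30 dBm
SNR = P_sig − N = −82.7 − (−115.30) = 32.60 dB → 32.6 dB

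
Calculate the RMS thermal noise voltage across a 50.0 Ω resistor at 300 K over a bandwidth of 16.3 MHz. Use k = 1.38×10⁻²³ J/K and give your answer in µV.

3.67 µV

V_n = √(4kTRB)
4kTRB = 4 × 1.38×10⁻²³ × 300 × 5.00×10¹ × 1.63×10⁷ = 1.35×10⁻¹¹ V²
V_n = √(1.35×10⁻¹¹) = 3.67×10⁻⁶ V = 3.67 µV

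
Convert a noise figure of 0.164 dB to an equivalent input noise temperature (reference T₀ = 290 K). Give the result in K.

F = 10^(0.164/10) = 1.03848
T_e = (F − 1)·T₀ = (1.03848 − 1) × 290 = 11.2 K

11.2 K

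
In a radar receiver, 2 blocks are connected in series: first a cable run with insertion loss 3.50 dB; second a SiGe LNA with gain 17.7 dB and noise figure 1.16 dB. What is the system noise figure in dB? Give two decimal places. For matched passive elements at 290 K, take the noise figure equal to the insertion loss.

4.66 dB

Convert to linear (a loss of L dB is a gain of −L dB): F_i = 10^(NF_i/10), G_i = 10^(G_i,dB/10)
  Stage 1: F_1 = 10^(3.50/10) = 2.239, G_1 = 10^(−3.50/10) = 0.4467
  Stage 2: F_2 = 10^(1.16/10) = 1.306, G_2 = 10^(17.7/10) = 58.88
Friis cascade:
  F = 2.239 + (1.306 − 1)/0.4467 = 2.924
NF = 10 log₁₀(2.924) = 4.66 dB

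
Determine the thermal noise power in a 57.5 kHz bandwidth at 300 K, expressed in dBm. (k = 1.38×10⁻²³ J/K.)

P_n = kTB = 1.38×10⁻²³ × 300 × 5.75×10⁴ = 2.38×10⁻¹⁶ W
In dBm: 10 log₁₀(2.38×10⁻¹⁶ / 10⁻³) = −126.2 dBm

−126.2 dBm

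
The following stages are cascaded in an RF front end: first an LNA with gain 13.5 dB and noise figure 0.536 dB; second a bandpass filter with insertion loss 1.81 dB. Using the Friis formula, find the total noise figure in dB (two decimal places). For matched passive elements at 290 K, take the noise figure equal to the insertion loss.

0.62 dB

Convert to linear (a loss of L dB is a gain of −L dB): F_i = 10^(NF_i/10), G_i = 10^(G_i,dB/10)
  Stage 1: F_1 = 10^(0.536/10) = 1.131, G_1 = 10^(13.5/10) = 22.39
  Stage 2: F_2 = 10^(1.81/10) = 1.517, G_2 = 10^(−1.81/10) = 0.6592
Friis cascade:
  F = 1.131 + (1.517 − 1)/22.39 = 1.154
NF = 10 log₁₀(1.154) = 0.62 dB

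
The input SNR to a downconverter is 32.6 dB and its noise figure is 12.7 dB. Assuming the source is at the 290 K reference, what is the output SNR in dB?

19.9 dB

By definition F = SNR_in/SNR_out, so in dB: SNR_out = SNR_in − NF
SNR_out = 32.6 − 12.7 = 19.9 dB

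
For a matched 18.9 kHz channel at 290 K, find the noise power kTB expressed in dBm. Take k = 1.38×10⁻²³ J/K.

−131.2 dBm

P_n = kTB = 1.38×10⁻²³ × 290 × 1.89×10⁴ = 7.56×10⁻¹⁷ W
In dBm: 10 log₁₀(7.56×10⁻¹⁷ / 10⁻³) = −131.2 dBm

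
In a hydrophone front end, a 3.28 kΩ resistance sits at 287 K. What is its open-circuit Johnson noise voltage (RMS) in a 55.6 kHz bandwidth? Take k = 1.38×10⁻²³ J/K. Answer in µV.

1.70 µV

V_n = √(4kTRB)
4kTRB = 4 × 1.38×10⁻²³ × 287 × 3.28×10³ × 5.56×10⁴ = 2.89×10⁻¹² V²
V_n = √(2.89×10⁻¹²) = 1.70×10⁻⁶ V = 1.70 µV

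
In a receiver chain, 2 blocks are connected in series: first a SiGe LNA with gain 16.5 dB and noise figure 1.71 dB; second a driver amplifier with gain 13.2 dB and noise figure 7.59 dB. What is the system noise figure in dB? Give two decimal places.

Convert to linear (a loss of L dB is a gain of −L dB): F_i = 10^(NF_i/10), G_i = 10^(G_i,dB/10)
  Stage 1: F_1 = 10^(1.71/10) = 1.483, G_1 = 10^(16.5/10) = 44.67
  Stage 2: F_2 = 10^(7.59/10) = 5.741, G_2 = 10^(13.2/10) = 20.89
Friis cascade:
  F = 1.483 + (5.741 − 1)/44.67 = 1.589
NF = 10 log₁₀(1.589) = 2.01 dB

2.01 dB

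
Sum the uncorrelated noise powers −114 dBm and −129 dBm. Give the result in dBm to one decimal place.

−113.9 dBm

Convert to linear, add, convert back:
P₁ = 3.98×10⁻¹⁵ W, P₂ = 1.26×10⁻¹⁶ W
P_tot = 4.11×10⁻¹⁵ W → 10 log₁₀(P_tot / 10⁻³) = −113.9 dBm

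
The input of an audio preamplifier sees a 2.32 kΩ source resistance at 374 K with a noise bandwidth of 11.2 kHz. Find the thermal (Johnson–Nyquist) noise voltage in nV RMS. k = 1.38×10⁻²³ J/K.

V_n = √(4kTRB)
4kTRB = 4 × 1.38×10⁻²³ × 374 × 2.32×10³ × 1.12×10⁴ = 5.36×10⁻¹³ V²
V_n = √(5.36×10⁻¹³) = 7.32×10⁻⁷ V = 732 nV

732 nV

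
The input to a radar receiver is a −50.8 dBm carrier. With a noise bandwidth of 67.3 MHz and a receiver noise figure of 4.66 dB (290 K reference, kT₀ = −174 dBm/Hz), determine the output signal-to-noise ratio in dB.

40.3 dB

Noise floor: N = −174 + 10 log₁₀(B) + NF
10 log₁₀(6.73×10⁷) = 78.28 dB
N = −174 + 78.28 + 4.66 = −91.06 dBm
SNR = P_sig − N = −50.8 − (−91.06) = 40.26 dB → 40.3 dB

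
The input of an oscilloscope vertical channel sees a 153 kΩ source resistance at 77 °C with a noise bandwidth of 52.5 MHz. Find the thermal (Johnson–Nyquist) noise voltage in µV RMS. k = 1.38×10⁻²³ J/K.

394 µV

T = 77 °C + 273.15 = 350.15 K
V_n = √(4kTRB)
4kTRB = 4 × 1.38×10⁻²³ × 350.15 × 1.53×10⁵ × 5.25×10⁷ = 1.55×10⁻⁷ V²
V_n = √(1.55×10⁻⁷) = 3.94×10⁻⁴ V = 394 µV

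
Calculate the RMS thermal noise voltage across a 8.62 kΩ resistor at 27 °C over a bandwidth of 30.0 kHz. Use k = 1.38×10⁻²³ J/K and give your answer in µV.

2.07 µV

T = 27 °C + 273.15 = 300.15 K
V_n = √(4kTRB)
4kTRB = 4 × 1.38×10⁻²³ × 300.15 × 8.62×10³ × 3.00×10⁴ = 4.28×10⁻¹² V²
V_n = √(4.28×10⁻¹²) = 2.07×10⁻⁶ V = 2.07 µV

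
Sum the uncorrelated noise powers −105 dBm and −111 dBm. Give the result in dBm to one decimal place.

−104.0 dBm

Convert to linear, add, convert back:
P₁ = 3.16×10⁻¹⁴ W, P₂ = 7.94×10⁻¹⁵ W
P_tot = 3.96×10⁻¹⁴ W → 10 log₁₀(P_tot / 10⁻³) = −104.0 dBm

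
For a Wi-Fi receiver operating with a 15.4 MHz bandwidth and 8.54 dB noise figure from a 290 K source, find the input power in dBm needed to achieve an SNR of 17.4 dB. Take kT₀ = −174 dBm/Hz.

Sensitivity = −174 + 10 log₁₀(B) + NF + SNR_min
= −174 + 71.88 + 8.54 + 17.4
= −76.18 dBm → −76.2 dBm

−76.2 dBm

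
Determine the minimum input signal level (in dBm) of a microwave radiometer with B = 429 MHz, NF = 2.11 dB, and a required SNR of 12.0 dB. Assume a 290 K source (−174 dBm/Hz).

−73.6 dBm

Sensitivity = −174 + 10 log₁₀(B) + NF + SNR_min
= −174 + 86.32 + 2.11 + 12.0
= −73.57 dBm → −73.6 dBm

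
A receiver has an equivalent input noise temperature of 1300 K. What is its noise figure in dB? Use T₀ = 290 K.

F = 1 + T_e/T₀ = 1 + 1300/290 = 5.48276
NF = 10 log₁₀(5.48276) = 7.39 dB

7.39 dB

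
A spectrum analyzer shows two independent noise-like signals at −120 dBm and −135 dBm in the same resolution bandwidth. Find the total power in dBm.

Convert to linear, add, convert back:
P₁ = 1.00×10⁻¹⁵ W, P₂ = 3.16×10⁻¹⁷ W
P_tot = 1.03×10⁻¹⁵ W → 10 log₁₀(P_tot / 10⁻³) = −119.9 dBm

−119.9 dBm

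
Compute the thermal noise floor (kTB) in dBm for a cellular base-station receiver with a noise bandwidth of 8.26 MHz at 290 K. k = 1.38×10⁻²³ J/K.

−104.8 dBm

P_n = kTB = 1.38×10⁻²³ × 290 × 8.26×10⁶ = 3.31×10⁻¹⁴ W
In dBm: 10 log₁₀(3.31×10⁻¹⁴ / 10⁻³) = −104.8 dBm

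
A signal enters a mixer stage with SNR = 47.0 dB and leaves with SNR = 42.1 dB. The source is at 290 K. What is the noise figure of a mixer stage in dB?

4.9 dB

NF (dB) = SNR_in(dB) − SNR_out(dB) when the source is at T₀
NF = 47.0 − 42.1 = 4.9 dB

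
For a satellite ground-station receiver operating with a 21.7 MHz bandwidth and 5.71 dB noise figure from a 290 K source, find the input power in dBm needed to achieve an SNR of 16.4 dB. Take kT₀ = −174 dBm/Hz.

Sensitivity = −174 + 10 log₁₀(B) + NF + SNR_min
= −174 + 73.36 + 5.71 + 16.4
= −78.53 dBm → −78.5 dBm

−78.5 dBm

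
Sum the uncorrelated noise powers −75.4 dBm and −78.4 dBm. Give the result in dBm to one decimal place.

Convert to linear, add, convert back:
P₁ = 2.88×10⁻¹¹ W, P₂ = 1.45×10⁻¹¹ W
P_tot = 4.33×10⁻¹¹ W → 10 log₁₀(P_tot / 10⁻³) = −73.6 dBm

−73.6 dBm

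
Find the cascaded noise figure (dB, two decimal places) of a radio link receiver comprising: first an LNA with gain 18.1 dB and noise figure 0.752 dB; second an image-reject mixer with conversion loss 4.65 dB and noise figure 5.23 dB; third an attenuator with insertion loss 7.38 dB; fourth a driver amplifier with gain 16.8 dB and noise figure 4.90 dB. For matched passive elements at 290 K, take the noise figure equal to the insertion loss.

Convert to linear (a loss of L dB is a gain of −L dB): F_i = 10^(NF_i/10), G_i = 10^(G_i,dB/10)
  Stage 1: F_1 = 10^(0.752/10) = 1.189, G_1 = 10^(18.1/10) = 64.57
  Stage 2: F_2 = 10^(5.23/10) = 3.334, G_2 = 10^(−4.65/10) = 0.3428
  Stage 3: F_3 = 10^(7.38/10) = 5.470, G_3 = 10^(−7.38/10) = 0.1828
  Stage 4: F_4 = 10^(4.90/10) = 3.090, G_4 = 10^(16.8/10) = 47.86
Friis cascade:
  F = 1.189 + (3.334 − 1)/64.57 + (5.470 − 1)/22.13 + (3.090 − 1)/4.046 = 1.944
NF = 10 log₁₀(1.944) = 2.89 dB

2.89 dB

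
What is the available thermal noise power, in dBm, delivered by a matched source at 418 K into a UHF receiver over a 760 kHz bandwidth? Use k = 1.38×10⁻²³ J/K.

−113.6 dBm

P_n = kTB = 1.38×10⁻²³ × 418 × 7.60×10⁵ = 4.38×10⁻¹⁵ W
In dBm: 10 log₁₀(4.38×10⁻¹⁵ / 10⁻³) = −113.6 dBm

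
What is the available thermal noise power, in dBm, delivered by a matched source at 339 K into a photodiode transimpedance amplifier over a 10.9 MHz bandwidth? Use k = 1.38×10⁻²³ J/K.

−102.9 dBm

P_n = kTB = 1.38×10⁻²³ × 339 × 1.09×10⁷ = 5.10×10⁻¹⁴ W
In dBm: 10 log₁₀(5.10×10⁻¹⁴ / 10⁻³) = −102.9 dBm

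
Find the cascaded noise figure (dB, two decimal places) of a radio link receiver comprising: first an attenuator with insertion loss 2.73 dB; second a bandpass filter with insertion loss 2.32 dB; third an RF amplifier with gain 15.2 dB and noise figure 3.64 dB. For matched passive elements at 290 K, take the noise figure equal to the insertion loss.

8.69 dB

Convert to linear (a loss of L dB is a gain of −L dB): F_i = 10^(NF_i/10), G_i = 10^(G_i,dB/10)
  Stage 1: F_1 = 10^(2.73/10) = 1.875, G_1 = 10^(−2.73/10) = 0.5333
  Stage 2: F_2 = 10^(2.32/10) = 1.706, G_2 = 10^(−2.32/10) = 0.5861
  Stage 3: F_3 = 10^(3.64/10) = 2.312, G_3 = 10^(15.2/10) = 33.11
Friis cascade:
  F = 1.875 + (1.706 − 1)/0.5333 + (2.312 − 1)/0.3126 = 7.396
NF = 10 log₁₀(7.396) = 8.69 dB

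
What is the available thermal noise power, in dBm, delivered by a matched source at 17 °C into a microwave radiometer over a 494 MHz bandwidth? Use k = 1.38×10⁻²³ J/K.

T = 17 °C + 273.15 = 290.15 K
P_n = kTB = 1.38×10⁻²³ × 290.15 × 4.94×10⁸ = 1.98×10⁻¹² W
In dBm: 10 log₁₀(1.98×10⁻¹² / 10⁻³) = −87.0 dBm

−87.0 dBm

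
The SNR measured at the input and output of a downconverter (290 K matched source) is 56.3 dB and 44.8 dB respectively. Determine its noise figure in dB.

NF (dB) = SNR_in(dB) − SNR_out(dB) when the source is at T₀
NF = 56.3 − 44.8 = 11.5 dB

11.5 dB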